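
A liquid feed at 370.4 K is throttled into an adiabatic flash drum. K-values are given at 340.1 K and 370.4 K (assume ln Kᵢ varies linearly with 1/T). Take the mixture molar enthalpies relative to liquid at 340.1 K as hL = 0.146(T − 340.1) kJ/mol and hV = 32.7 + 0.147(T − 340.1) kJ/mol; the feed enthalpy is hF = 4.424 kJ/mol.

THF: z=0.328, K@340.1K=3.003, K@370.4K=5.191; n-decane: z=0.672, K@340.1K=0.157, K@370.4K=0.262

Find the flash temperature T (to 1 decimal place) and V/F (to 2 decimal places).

T = 345.7 K, V/F = 0.11

Adiabatic flash: solve Rachford–Rice at each trial T, then check hF = ψ·hV(T) + (1−ψ)·hL(T).
  T = 340.1 K: K = (3.003, 0.157), RR gives ψ = 0.054, H_out = 1.752 kJ/mol
  T = 370.4 K: K = (5.191, 0.262), RR gives ψ = 0.284, H_out = 13.723 kJ/mol
  T = 355.2 K: K = (3.991, 0.205), RR gives ψ = 0.188, H_out = 8.350 kJ/mol
  T = 347.6 K: K = (3.469, 0.180), RR gives ψ = 0.128, H_out = 5.272 kJ/mol
  T = 343.9 K: K = (3.233, 0.168), RR gives ψ = 0.093, H_out = 3.611 kJ/mol
  T = 345.8 K: K = (3.353, 0.174), RR gives ψ = 0.112, H_out = 4.481 kJ/mol
Linear interpolation between T = 343.9 (H_out = 3.611) and T = 345.8 (H_out = 4.481) on hF = 4.424 gives T ≈ 345.7 K, at which ψ = 0.11.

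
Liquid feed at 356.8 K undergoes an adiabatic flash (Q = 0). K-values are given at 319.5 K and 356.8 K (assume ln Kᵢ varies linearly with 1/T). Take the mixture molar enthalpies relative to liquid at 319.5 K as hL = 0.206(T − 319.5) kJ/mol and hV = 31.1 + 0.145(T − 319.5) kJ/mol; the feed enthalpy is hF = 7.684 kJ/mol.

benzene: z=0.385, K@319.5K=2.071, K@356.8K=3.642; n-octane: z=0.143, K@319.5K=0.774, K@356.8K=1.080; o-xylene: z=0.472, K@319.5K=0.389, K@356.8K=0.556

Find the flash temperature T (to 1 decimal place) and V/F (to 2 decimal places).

T = 322.5 K, V/F = 0.23

Adiabatic flash: solve Rachford–Rice at each trial T, then check hF = ψ·hV(T) + (1−ψ)·hL(T).
  T = 319.5 K: K = (2.071, 0.774, 0.389), RR gives ψ = 0.158, H_out = 4.910 kJ/mol
  T = 356.8 K: K = (3.642, 1.080, 0.556), RR gives ψ = 0.825, H_out = 31.460 kJ/mol
  T = 338.1 K: K = (2.787, 0.922, 0.469), RR gives ψ = 0.519, H_out = 19.375 kJ/mol
  T = 328.8 K: K = (2.413, 0.847, 0.428), RR gives ψ = 0.356, H_out = 12.790 kJ/mol
  T = 324.1 K: K = (2.236, 0.810, 0.408), RR gives ψ = 0.263, H_out = 9.040 kJ/mol
  T = 321.8 K: K = (2.152, 0.792, 0.399), RR gives ψ = 0.212, H_out = 7.043 kJ/mol
Linear interpolation between T = 321.8 (H_out = 7.043) and T = 324.1 (H_out = 9.040) on hF = 7.684 gives T ≈ 322.5 K, at which ψ = 0.23.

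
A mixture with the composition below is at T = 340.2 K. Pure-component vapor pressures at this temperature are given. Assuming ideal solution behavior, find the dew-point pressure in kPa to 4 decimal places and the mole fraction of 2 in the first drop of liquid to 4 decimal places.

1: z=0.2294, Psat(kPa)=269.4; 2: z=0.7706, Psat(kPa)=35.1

At the dew point ψ → 1, so Σzᵢ/Kᵢ = 1 with Kᵢ = Pᵢˢᵃᵗ/P ⇒ 1/P = Σzᵢ/Pᵢˢᵃᵗ.
1/P = 0.2294/269.4 + 0.7706/35.1 = 0.0228059 ⇒ P = 43.8482 kPa
xᵢ = zᵢP/Pᵢˢᵃᵗ ⇒ x_2 = 0.7706·43.8482/35.1 = 0.9627

Pdew = 43.8482 kPa, x_2 = 0.9627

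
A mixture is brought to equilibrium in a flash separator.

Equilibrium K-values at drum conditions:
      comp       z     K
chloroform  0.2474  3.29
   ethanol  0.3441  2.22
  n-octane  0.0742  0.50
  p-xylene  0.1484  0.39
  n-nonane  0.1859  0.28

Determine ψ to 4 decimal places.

Rachford–Rice: g(ψ) = Σ zᵢ(Kᵢ−1)/(1+ψ(Kᵢ−1)) = 0.
g(0) = ΣzᵢKᵢ − 1 = 0.7249 and g(1) = 1 − Σzᵢ/Kᵢ = -0.4230, so a root lies in (0, 1).
Iterate (Newton) starting at ψ = 0.5:
  ψ = 0.5000: g = 0.13602, g' = -0.8621 → ψ = 0.6578
  ψ = 0.6578: g = -0.00178, g' = -0.9072 → ψ = 0.6558
Converged at ψ = 0.6558.

ψ = 0.6558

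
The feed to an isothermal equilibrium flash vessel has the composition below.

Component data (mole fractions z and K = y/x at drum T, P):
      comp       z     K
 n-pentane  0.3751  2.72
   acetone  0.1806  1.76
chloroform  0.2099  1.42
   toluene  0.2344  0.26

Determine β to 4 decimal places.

β = 0.7978

Let β = V/F and solve Σ zᵢ(Kᵢ−1)/(1+β(Kᵢ−1)) = 0.
g(0) = ΣzᵢKᵢ − 1 = 0.6971 and g(1) = 1 − Σzᵢ/Kᵢ = -0.2899, so a root lies in (0, 1).
Newton–Raphson from β = 0.36:
  β = 0.3600: g = 0.34636, g' = -0.7540 → β = 0.8193
  β = 0.8193: g = -0.02264, g' = -1.0795 → β = 0.7984
  β = 0.7984: g = -0.00059, g' = -1.0248 → β = 0.7978
Converged at β = 0.7978.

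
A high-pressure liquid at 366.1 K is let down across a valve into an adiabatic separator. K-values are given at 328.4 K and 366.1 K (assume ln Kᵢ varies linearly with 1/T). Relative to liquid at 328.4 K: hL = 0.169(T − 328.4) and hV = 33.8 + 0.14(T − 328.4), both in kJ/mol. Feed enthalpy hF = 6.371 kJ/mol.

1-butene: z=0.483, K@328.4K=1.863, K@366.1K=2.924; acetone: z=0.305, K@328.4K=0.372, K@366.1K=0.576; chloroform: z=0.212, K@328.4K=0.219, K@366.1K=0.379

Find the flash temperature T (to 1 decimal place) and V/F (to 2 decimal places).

Adiabatic flash: solve Rachford–Rice at each trial T, then check hF = ψ·hV(T) + (1−ψ)·hL(T).
  T = 328.4 K: K = (1.863, 0.372, 0.219), RR gives ψ = 0.100, H_out = 3.365 kJ/mol
  T = 366.1 K: K = (2.924, 0.576, 0.379), RR gives ψ = 0.670, H_out = 28.279 kJ/mol
  T = 347.2 K: K = (2.361, 0.468, 0.292), RR gives ψ = 0.414, H_out = 16.956 kJ/mol
  T = 337.8 K: K = (2.104, 0.419, 0.254), RR gives ψ = 0.274, H_out = 10.765 kJ/mol
  T = 333.1 K: K = (1.982, 0.395, 0.236), RR gives ψ = 0.193, H_out = 7.278 kJ/mol
  T = 330.8 K: K = (1.923, 0.384, 0.228), RR gives ψ = 0.149, H_out = 5.427 kJ/mol
Linear interpolation between T = 330.8 (H_out = 5.427) and T = 333.1 (H_out = 7.278) on hF = 6.371 gives T ≈ 332.0 K, at which ψ = 0.17.

T = 332.0 K, V/F = 0.17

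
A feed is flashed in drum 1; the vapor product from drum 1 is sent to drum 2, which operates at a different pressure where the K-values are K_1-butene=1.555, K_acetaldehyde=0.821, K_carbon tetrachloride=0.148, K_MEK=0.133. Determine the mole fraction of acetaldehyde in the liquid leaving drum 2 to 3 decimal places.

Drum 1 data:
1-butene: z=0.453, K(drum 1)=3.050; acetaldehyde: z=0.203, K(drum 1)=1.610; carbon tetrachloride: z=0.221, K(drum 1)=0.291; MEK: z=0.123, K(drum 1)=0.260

Drum 1:
Material balance + equilibrium reduce to Σ zᵢ(Kᵢ−1)/(1+ψ₁(Kᵢ−1)) = 0.
Check two-phase: ΣzᵢKᵢ = 1.805 > 1 and Σzᵢ/Kᵢ = 1.507 > 1, so g(0) = 0.805 > 0 and g(1) = -0.507 < 0.
Newton–Raphson from ψ₁ = 0.51:
  ψ₁ = 0.510: g = 0.1568, g' = -0.945 → ψ₁ = 0.676
  ψ₁ = 0.676: g = -0.0060, g' = -1.052 → ψ₁ = 0.670
Converged at ψ₁ = 0.670.
Drum-1 compositions:
  1-butene: x = 0.191, y = 0.582
  acetaldehyde: x = 0.144, y = 0.232
  carbon tetrachloride: x = 0.421, y = 0.123
  MEK: x = 0.244, y = 0.063
Drum-2 feed = drum-1 vapor: z₂ = (0.5820, 0.2320, 0.1225, 0.0634).
Drum 2:
Let ψ₂ = V/F and solve Σ zᵢ(Kᵢ−1)/(1+ψ₂(Kᵢ−1)) = 0.
g(0) = ΣzᵢKᵢ − 1 = 0.122 and g(1) = 1 − Σzᵢ/Kᵢ = -0.962, so a root lies in (0, 1).
Iterate (Newton) starting at ψ₂ = 0.32:
  ψ₂ = 0.320: g = 0.0106, g' = -0.397 → ψ₂ = 0.347
  ψ₂ = 0.347: g = -0.0002, g' = -0.411 → ψ₂ = 0.346
Converged at ψ₂ = 0.346.
  1-butene: x = 0.488, y = 0.759
  acetaldehyde: x = 0.247, y = 0.203
  carbon tetrachloride: x = 0.174, y = 0.026
  MEK: x = 0.091, y = 0.012

x_acetaldehyde (drum 2) = 0.247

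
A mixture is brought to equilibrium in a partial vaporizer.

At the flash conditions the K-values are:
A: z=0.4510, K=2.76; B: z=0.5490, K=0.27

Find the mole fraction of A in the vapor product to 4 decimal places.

y_A = 0.8092

Material balance + equilibrium reduce to Σ zᵢ(Kᵢ−1)/(1+V/F(Kᵢ−1)) = 0.
Check two-phase: ΣzᵢKᵢ = 1.3930 > 1 and Σzᵢ/Kᵢ = 2.1967 > 1, so g(0) = 0.3930 > 0 and g(1) = -1.1967 < 0.
Newton iteration, V/F⁰ = 0.5:
  V/F = 0.5000: g = -0.20892, g' = -1.1208 → V/F = 0.3136
  V/F = 0.3136: g = -0.00829, g' = -1.0721 → V/F = 0.3059
Converged at V/F = 0.3059.
Compositions from xᵢ = zᵢ/(1+V/F(Kᵢ−1)), yᵢ = Kᵢxᵢ:
  A: x = 0.2932, y = 0.8092
  B: x = 0.7068, y = 0.1908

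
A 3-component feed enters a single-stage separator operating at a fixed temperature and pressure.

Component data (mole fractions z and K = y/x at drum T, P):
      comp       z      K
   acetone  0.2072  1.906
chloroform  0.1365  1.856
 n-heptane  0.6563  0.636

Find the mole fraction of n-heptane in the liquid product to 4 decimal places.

Rachford–Rice: g(β) = Σ zᵢ(Kᵢ−1)/(1+β(Kᵢ−1)) = 0.
g(0) = ΣzᵢKᵢ − 1 = 0.0657 and g(1) = 1 − Σzᵢ/Kᵢ = -0.2142, so a root lies in (0, 1).
Newton–Raphson from β = 0.55:
  β = 0.5500: g = -0.09396, g' = -0.2579 → β = 0.1857
  β = 0.1857: g = 0.00529, g' = -0.2991 → β = 0.2034
  β = 0.2034: g = 0.00003, g' = -0.2952 → β = 0.2035
Converged at β = 0.2035.
Compositions from xᵢ = zᵢ/(1+β(Kᵢ−1)), yᵢ = Kᵢxᵢ:
  acetone: x = 0.1749, y = 0.3334
  chloroform: x = 0.1162, y = 0.2158
  n-heptane: x = 0.7088, y = 0.4508

x_n-heptane = 0.7088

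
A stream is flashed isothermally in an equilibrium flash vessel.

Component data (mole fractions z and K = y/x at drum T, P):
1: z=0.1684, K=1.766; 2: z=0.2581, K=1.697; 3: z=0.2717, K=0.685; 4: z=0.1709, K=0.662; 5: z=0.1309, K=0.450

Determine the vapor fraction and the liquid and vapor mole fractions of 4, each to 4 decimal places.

Newton–Raphson from ψ = 0.5:
  ψ = 0.5000: g = -0.04372, g' = -0.2622 → ψ = 0.3332
  ψ = 0.3332: g = -0.00012, g' = -0.2631 → ψ = 0.3328
Converged at ψ = 0.3328.
Compositions from xᵢ = zᵢ/(1+ψ(Kᵢ−1)), yᵢ = Kᵢxᵢ:
  1: x = 0.1342, y = 0.2370
  2: x = 0.2095, y = 0.3555
  3: x = 0.3035, y = 0.2079
  4: x = 0.1926, y = 0.1275
  5: x = 0.1602, y = 0.0721

ψ = 0.3328, x_4 = 0.1926, y_4 = 0.1275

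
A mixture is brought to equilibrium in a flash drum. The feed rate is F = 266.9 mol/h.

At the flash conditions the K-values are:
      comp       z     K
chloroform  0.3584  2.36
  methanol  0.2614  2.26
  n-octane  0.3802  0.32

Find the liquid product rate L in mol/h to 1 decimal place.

L = 100.7 mol/h

Material balance + equilibrium reduce to Σ zᵢ(Kᵢ−1)/(1+ψ(Kᵢ−1)) = 0.
Feasibility: ΣzᵢKᵢ = 1.5583, Σzᵢ/Kᵢ = 1.4557 — both > 1, two phases present.
Newton–Raphson from ψ = 0.5:
  ψ = 0.5000: g = 0.10048, g' = -0.7947 → ψ = 0.6264
  ψ = 0.6264: g = -0.00313, g' = -0.8564 → ψ = 0.6228
Converged at ψ = 0.6228.
Then V = ψ·F = 0.6228·266.9 = 166.2 mol/h and L = F − V = 100.7 mol/h.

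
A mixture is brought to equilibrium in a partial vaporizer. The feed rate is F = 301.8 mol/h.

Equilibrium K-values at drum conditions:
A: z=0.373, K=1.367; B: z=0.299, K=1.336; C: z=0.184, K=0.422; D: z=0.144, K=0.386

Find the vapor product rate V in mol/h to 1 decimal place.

Let ψ = V/F and solve Σ zᵢ(Kᵢ−1)/(1+ψ(Kᵢ−1)) = 0.
Check two-phase: ΣzᵢKᵢ = 1.043 > 1 and Σzᵢ/Kᵢ = 1.306 > 1, so g(0) = 0.043 > 0 and g(1) = -0.306 < 0.
Iterate (Newton) starting at ψ = 0.44:
  ψ = 0.440: g = -0.0584, g' = -0.275 → ψ = 0.228
  ψ = 0.228: g = -0.0057, g' = -0.227 → ψ = 0.203
Converged at ψ = 0.203.
Then V = ψ·F = 0.2028·301.8 = 61.2 mol/h and L = F − V = 240.6 mol/h.

V = 61.2 mol/h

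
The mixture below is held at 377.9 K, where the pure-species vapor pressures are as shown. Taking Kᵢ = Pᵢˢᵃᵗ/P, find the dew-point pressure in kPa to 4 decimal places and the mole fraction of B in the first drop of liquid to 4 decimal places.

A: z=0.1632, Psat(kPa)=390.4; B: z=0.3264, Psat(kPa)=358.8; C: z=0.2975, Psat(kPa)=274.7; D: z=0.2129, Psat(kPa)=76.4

Pdew = 192.4046 kPa, x_B = 0.1750

At the dew point ψ → 1, so Σzᵢ/Kᵢ = 1 with Kᵢ = Pᵢˢᵃᵗ/P ⇒ 1/P = Σzᵢ/Pᵢˢᵃᵗ.
1/P = 0.1632/390.4 + 0.3264/358.8 + 0.2975/274.7 + 0.2129/76.4 = 0.0051974 ⇒ P = 192.4046 kPa
xᵢ = zᵢP/Pᵢˢᵃᵗ ⇒ x_B = 0.3264·192.4046/358.8 = 0.1750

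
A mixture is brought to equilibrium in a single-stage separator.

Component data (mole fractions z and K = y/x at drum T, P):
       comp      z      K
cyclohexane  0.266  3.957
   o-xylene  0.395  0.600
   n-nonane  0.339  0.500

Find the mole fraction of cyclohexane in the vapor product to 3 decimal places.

y_cyclohexane = 0.520

Iterate (Newton) starting at V/F = 0.5:
  V/F = 0.500: g = -0.1061, g' = -0.628 → V/F = 0.331
  V/F = 0.331: g = 0.0123, g' = -0.800 → V/F = 0.346
  V/F = 0.346: g = 0.0002, g' = -0.777 → V/F = 0.347
Converged at V/F = 0.347.
Compositions from xᵢ = zᵢ/(1+V/F(Kᵢ−1)), yᵢ = Kᵢxᵢ:
  cyclohexane: x = 0.131, y = 0.520
  o-xylene: x = 0.459, y = 0.275
  n-nonane: x = 0.410, y = 0.205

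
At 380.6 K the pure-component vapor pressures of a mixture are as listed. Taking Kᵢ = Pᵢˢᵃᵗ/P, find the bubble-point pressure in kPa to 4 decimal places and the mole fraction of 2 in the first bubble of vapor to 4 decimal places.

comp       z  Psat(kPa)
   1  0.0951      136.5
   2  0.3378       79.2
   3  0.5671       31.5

Pbub = 57.5986 kPa, y_2 = 0.4645

At the bubble point ψ → 0, so ΣzᵢKᵢ = 1 with Kᵢ = Pᵢˢᵃᵗ/P ⇒ P = ΣzᵢPᵢˢᵃᵗ.
P = 0.0951·136.5 + 0.3378·79.2 + 0.5671·31.5 = 57.5986 kPa
yᵢ = zᵢPᵢˢᵃᵗ/P ⇒ y_2 = 0.3378·79.2/57.5986 = 0.4645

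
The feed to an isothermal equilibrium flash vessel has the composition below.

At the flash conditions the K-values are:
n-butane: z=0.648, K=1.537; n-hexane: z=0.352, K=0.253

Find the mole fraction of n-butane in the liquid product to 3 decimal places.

Rachford–Rice: g(ψ) = Σ zᵢ(Kᵢ−1)/(1+ψ(Kᵢ−1)) = 0.
Feasibility: ΣzᵢKᵢ = 1.085, Σzᵢ/Kᵢ = 1.813 — both > 1, two phases present.
Binary case is linear: z₁(K₁−1)(1+ψ(K₂−1)) + z₂(K₂−1)(1+ψ(K₁−1)) = 0
⇒ ψ = [z₁(K₁−1)+z₂(K₂−1)] / [−(K₁−1)(K₂−1)] = 0.0850/0.4011 = 0.212
Compositions from xᵢ = zᵢ/(1+ψ(Kᵢ−1)), yᵢ = Kᵢxᵢ:
  n-butane: x = 0.582, y = 0.894
  n-hexane: x = 0.418, y = 0.106

x_n-butane = 0.582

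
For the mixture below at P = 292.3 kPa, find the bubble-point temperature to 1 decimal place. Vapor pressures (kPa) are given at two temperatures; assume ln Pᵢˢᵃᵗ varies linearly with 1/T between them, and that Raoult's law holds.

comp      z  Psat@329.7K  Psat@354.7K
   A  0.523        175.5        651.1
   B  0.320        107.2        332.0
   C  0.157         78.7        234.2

T = 344.2 K

Bubble-point temperature: ΣzᵢPᵢˢᵃᵗ(T) = P. Interpolate ln Pᵢˢᵃᵗ = aᵢ + bᵢ/T.
  T = 329.7 K: ΣzᵢPᵢˢᵃᵗ = 138.45 kPa
  T = 354.7 K: ΣzᵢPᵢˢᵃᵗ = 483.53 kPa
  T = 342.2 K: ΣzᵢPᵢˢᵃᵗ = 264.45 kPa
  T = 348.4 K: ΣzᵢPᵢˢᵃᵗ = 358.58 kPa
  T = 345.3 K: ΣzᵢPᵢˢᵃᵗ = 308.34 kPa
  T = 343.8 K: ΣzᵢPᵢˢᵃᵗ = 286.36 kPa
Interpolating between 343.8 K and 345.3 K gives T ≈ 344.2 K.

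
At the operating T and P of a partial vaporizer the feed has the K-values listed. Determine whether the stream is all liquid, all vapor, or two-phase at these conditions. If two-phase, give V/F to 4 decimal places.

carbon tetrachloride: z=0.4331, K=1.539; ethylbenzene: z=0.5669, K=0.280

ΣzᵢKᵢ = 0.8253; Σzᵢ/Kᵢ = 2.3061.
Since ΣzᵢKᵢ < 1 the mixture is below its bubble point — single liquid phase.

all liquid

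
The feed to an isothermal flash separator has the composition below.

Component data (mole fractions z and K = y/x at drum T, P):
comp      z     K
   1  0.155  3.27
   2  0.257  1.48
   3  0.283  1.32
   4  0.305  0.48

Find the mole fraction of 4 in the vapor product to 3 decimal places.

Newton–Raphson from β = 0.47:
  β = 0.470: g = 0.1397, g' = -0.393 → β = 0.826
  β = 0.826: g = 0.0044, g' = -0.398 → β = 0.837
Converged at β = 0.837.
Compositions from xᵢ = zᵢ/(1+β(Kᵢ−1)), yᵢ = Kᵢxᵢ:
  1: x = 0.053, y = 0.175
  2: x = 0.183, y = 0.271
  3: x = 0.223, y = 0.295
  4: x = 0.540, y = 0.259

y_4 = 0.259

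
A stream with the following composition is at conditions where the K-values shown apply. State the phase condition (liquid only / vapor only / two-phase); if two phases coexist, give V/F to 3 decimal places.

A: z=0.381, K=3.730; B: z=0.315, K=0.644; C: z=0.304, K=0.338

ΣzᵢKᵢ = 1.727; Σzᵢ/Kᵢ = 1.491.
Both exceed 1, so a two-phase solution exists.
Material balance + equilibrium reduce to Σ zᵢ(Kᵢ−1)/(1+ψ(Kᵢ−1)) = 0.
Newton–Raphson from ψ = 0.5:
  ψ = 0.500: g = 0.0026, g' = -0.864 → ψ = 0.503
Converged at ψ = 0.503.

two-phase, V/F = 0.503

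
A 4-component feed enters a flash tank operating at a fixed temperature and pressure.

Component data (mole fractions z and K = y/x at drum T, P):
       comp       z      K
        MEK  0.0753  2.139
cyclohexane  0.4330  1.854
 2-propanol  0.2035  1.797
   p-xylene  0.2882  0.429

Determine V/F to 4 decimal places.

V/F = 0.9129

Material balance + equilibrium reduce to Σ zᵢ(Kᵢ−1)/(1+V/F(Kᵢ−1)) = 0.
g(0) = ΣzᵢKᵢ − 1 = 0.4532 and g(1) = 1 − Σzᵢ/Kᵢ = -0.0538, so a root lies in (0, 1).
Iterate (Newton) starting at V/F = 0.42:
  V/F = 0.4200: g = 0.23521, g' = -0.4509 → V/F = 0.9416
  V/F = 0.9416: g = -0.01694, g' = -0.6015 → V/F = 0.9135
  V/F = 0.9135: g = -0.00035, g' = -0.5770 → V/F = 0.9129
Converged at V/F = 0.9129.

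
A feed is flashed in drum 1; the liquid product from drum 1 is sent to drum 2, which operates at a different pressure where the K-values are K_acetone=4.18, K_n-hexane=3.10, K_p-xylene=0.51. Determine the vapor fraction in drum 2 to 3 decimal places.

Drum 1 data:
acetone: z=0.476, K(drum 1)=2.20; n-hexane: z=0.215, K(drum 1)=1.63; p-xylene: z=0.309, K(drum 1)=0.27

V/F (drum 2) = 0.653

Drum 1:
Rachford–Rice: g(ψ₁) = Σ zᵢ(Kᵢ−1)/(1+ψ₁(Kᵢ−1)) = 0.
g(0) = ΣzᵢKᵢ − 1 = 0.481 and g(1) = 1 − Σzᵢ/Kᵢ = -0.493, so a root lies in (0, 1).
Newton iteration, ψ₁⁰ = 0.5:
  ψ₁ = 0.500: g = 0.1048, g' = -0.725 → ψ₁ = 0.644
  ψ₁ = 0.644: g = -0.0075, g' = -0.848 → ψ₁ = 0.636
Converged at ψ₁ = 0.636.
Drum-1 compositions:
  acetone: x = 0.270, y = 0.594
  n-hexane: x = 0.154, y = 0.250
  p-xylene: x = 0.576, y = 0.156
Drum-2 feed = drum-1 liquid: z₂ = (0.2701, 0.1535, 0.5764).
Drum 2:
Material balance + equilibrium reduce to Σ zᵢ(Kᵢ−1)/(1+ψ₂(Kᵢ−1)) = 0.
Check two-phase: ΣzᵢKᵢ = 1.899 > 1 and Σzᵢ/Kᵢ = 1.244 > 1, so g(0) = 0.899 > 0 and g(1) = -0.244 < 0.
Newton–Raphson from ψ₂ = 0.43:
  ψ₂ = 0.430: g = 0.1743, g' = -0.896 → ψ₂ = 0.624
  ψ₂ = 0.624: g = 0.0201, g' = -0.720 → ψ₂ = 0.652
  ψ₂ = 0.652: g = 0.0002, g' = -0.708 → ψ₂ = 0.653
Converged at ψ₂ = 0.653.
  acetone: x = 0.088, y = 0.367
  n-hexane: x = 0.065, y = 0.201
  p-xylene: x = 0.847, y = 0.432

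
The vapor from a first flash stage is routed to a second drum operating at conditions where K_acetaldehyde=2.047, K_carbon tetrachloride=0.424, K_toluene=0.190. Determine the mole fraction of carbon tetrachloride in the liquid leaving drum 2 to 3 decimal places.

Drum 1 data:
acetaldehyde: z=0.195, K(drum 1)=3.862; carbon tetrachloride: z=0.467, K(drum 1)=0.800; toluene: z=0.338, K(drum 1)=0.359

x_carbon tetrachloride (drum 2) = 0.449

Drum 1:
Material balance + equilibrium reduce to Σ zᵢ(Kᵢ−1)/(1+ψ₁(Kᵢ−1)) = 0.
Feasibility: ΣzᵢKᵢ = 1.248, Σzᵢ/Kᵢ = 1.576 — both > 1, two phases present.
Newton iteration, ψ₁⁰ = 0.5:
  ψ₁ = 0.500: g = -0.1931, g' = -0.594 → ψ₁ = 0.175
  ψ₁ = 0.175: g = 0.0310, g' = -0.905 → ψ₁ = 0.209
  ψ₁ = 0.209: g = 0.0013, g' = -0.830 → ψ₁ = 0.211
Converged at ψ₁ = 0.211.
Drum-1 compositions:
  acetaldehyde: x = 0.122, y = 0.470
  carbon tetrachloride: x = 0.488, y = 0.390
  toluene: x = 0.391, y = 0.140
Drum-2 feed = drum-1 vapor: z₂ = (0.4696, 0.3901, 0.1403).
Drum 2:
Material balance + equilibrium reduce to Σ zᵢ(Kᵢ−1)/(1+ψ₂(Kᵢ−1)) = 0.
Check two-phase: ΣzᵢKᵢ = 1.153 > 1 and Σzᵢ/Kᵢ = 1.888 > 1, so g(0) = 0.153 > 0 and g(1) = -0.888 < 0.
Iterate (Newton) starting at ψ₂ = 0.5:
  ψ₂ = 0.500: g = -0.1838, g' = -0.737 → ψ₂ = 0.251
  ψ₂ = 0.251: g = -0.0157, g' = -0.645 → ψ₂ = 0.226
Converged at ψ₂ = 0.226.
  acetaldehyde: x = 0.380, y = 0.777
  carbon tetrachloride: x = 0.449, y = 0.190
  toluene: x = 0.172, y = 0.033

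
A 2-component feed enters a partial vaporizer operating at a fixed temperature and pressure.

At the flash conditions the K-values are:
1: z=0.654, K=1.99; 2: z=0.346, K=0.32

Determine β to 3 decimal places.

Let β = V/F and solve Σ zᵢ(Kᵢ−1)/(1+β(Kᵢ−1)) = 0.
g(0) = ΣzᵢKᵢ − 1 = 0.412 and g(1) = 1 − Σzᵢ/Kᵢ = -0.410, so a root lies in (0, 1).
Newton–Raphson from β = 0.5:
  β = 0.500: g = 0.0766, g' = -0.654 → β = 0.617
  β = 0.617: g = -0.0035, g' = -0.722 → β = 0.612
Converged at β = 0.612.

β = 0.612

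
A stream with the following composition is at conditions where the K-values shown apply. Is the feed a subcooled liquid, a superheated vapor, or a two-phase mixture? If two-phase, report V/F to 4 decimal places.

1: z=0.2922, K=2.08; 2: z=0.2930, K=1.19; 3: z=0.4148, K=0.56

two-phase, V/F = 0.5769

ΣzᵢKᵢ = 1.1887; Σzᵢ/Kᵢ = 1.1274.
Both exceed 1, so a two-phase solution exists.
Newton iteration, ψ⁰ = 0.5:
  ψ = 0.5000: g = 0.02177, g' = -0.2845 → ψ = 0.5765
  ψ = 0.5765: g = 0.00011, g' = -0.2822 → ψ = 0.5769
Converged at ψ = 0.5769.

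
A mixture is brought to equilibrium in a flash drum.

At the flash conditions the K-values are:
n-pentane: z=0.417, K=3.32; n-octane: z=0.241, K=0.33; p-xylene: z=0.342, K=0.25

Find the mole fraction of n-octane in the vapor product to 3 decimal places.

y_n-octane = 0.102

Let ψ = V/F and solve Σ zᵢ(Kᵢ−1)/(1+ψ(Kᵢ−1)) = 0.
g(0) = ΣzᵢKᵢ − 1 = 0.549 and g(1) = 1 − Σzᵢ/Kᵢ = -1.224, so a root lies in (0, 1).
Newton–Raphson from ψ = 0.5:
  ψ = 0.500: g = -0.2053, g' = -1.218 → ψ = 0.331
  ψ = 0.331: g = -0.0020, g' = -1.237 → ψ = 0.330
Converged at ψ = 0.330.
Compositions from xᵢ = zᵢ/(1+ψ(Kᵢ−1)), yᵢ = Kᵢxᵢ:
  n-pentane: x = 0.236, y = 0.784
  n-octane: x = 0.309, y = 0.102
  p-xylene: x = 0.454, y = 0.114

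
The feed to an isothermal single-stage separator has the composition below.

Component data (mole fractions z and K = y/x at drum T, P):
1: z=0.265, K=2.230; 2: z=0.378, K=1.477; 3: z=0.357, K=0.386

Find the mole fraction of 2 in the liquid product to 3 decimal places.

x_2 = 0.298

Rachford–Rice: g(ψ) = Σ zᵢ(Kᵢ−1)/(1+ψ(Kᵢ−1)) = 0.
g(0) = ΣzᵢKᵢ − 1 = 0.287 and g(1) = 1 − Σzᵢ/Kᵢ = -0.300, so a root lies in (0, 1).
Newton–Raphson from ψ = 0.51:
  ψ = 0.510: g = 0.0262, g' = -0.492 → ψ = 0.563
  ψ = 0.563: g = -0.0004, g' = -0.508 → ψ = 0.562
Converged at ψ = 0.562.
Compositions from xᵢ = zᵢ/(1+ψ(Kᵢ−1)), yᵢ = Kᵢxᵢ:
  1: x = 0.157, y = 0.349
  2: x = 0.298, y = 0.440
  3: x = 0.545, y = 0.210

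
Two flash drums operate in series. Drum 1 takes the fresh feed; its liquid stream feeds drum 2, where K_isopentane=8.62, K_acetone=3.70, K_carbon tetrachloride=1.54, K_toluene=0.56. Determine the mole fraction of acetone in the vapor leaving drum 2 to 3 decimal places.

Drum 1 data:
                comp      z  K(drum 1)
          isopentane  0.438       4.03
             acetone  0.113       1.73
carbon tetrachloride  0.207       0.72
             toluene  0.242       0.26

y_acetone (drum 2) = 0.095

Drum 1:
Let ψ₁ = V/F and solve Σ zᵢ(Kᵢ−1)/(1+ψ₁(Kᵢ−1)) = 0.
Feasibility: ΣzᵢKᵢ = 2.173, Σzᵢ/Kᵢ = 1.392 — both > 1, two phases present.
Newton iteration, ψ₁⁰ = 0.5:
  ψ₁ = 0.500: g = 0.2365, g' = -1.024 → ψ₁ = 0.731
  ψ₁ = 0.731: g = 0.0037, g' = -1.069 → ψ₁ = 0.734
Converged at ψ₁ = 0.734.
Drum-1 compositions:
  isopentane: x = 0.136, y = 0.547
  acetone: x = 0.074, y = 0.127
  carbon tetrachloride: x = 0.261, y = 0.188
  toluene: x = 0.530, y = 0.138
Drum-2 feed = drum-1 liquid: z₂ = (0.1358, 0.0736, 0.2606, 0.5300).
Drum 2:
Rachford–Rice: g(ψ₂) = Σ zᵢ(Kᵢ−1)/(1+ψ₂(Kᵢ−1)) = 0.
Check two-phase: ΣzᵢKᵢ = 2.141 > 1 and Σzᵢ/Kᵢ = 1.151 > 1, so g(0) = 1.141 > 0 and g(1) = -0.151 < 0.
Newton–Raphson from ψ₂ = 0.5:
  ψ₂ = 0.500: g = 0.1115, g' = -0.654 → ψ₂ = 0.671
  ψ₂ = 0.671: g = 0.0126, g' = -0.527 → ψ₂ = 0.694
  ψ₂ = 0.694: g = 0.0001, g' = -0.517 → ψ₂ = 0.695
Converged at ψ₂ = 0.695.
  isopentane: x = 0.022, y = 0.186
  acetone: x = 0.026, y = 0.095
  carbon tetrachloride: x = 0.190, y = 0.292
  toluene: x = 0.763, y = 0.427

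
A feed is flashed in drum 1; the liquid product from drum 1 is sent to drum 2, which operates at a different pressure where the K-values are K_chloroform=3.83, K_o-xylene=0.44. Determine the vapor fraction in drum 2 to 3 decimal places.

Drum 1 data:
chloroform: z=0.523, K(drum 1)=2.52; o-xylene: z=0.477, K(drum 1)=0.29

V/F (drum 2) = 0.328

Drum 1:
Rachford–Rice: g(ψ₁) = Σ zᵢ(Kᵢ−1)/(1+ψ₁(Kᵢ−1)) = 0.
Check two-phase: ΣzᵢKᵢ = 1.456 > 1 and Σzᵢ/Kᵢ = 1.852 > 1, so g(0) = 0.456 > 0 and g(1) = -0.852 < 0.
Iterate (Newton) starting at ψ₁ = 0.5:
  ψ₁ = 0.500: g = -0.0734, g' = -0.968 → ψ₁ = 0.424
  ψ₁ = 0.424: g = -0.0013, g' = -0.939 → ψ₁ = 0.423
Converged at ψ₁ = 0.423.
Drum-1 compositions:
  chloroform: x = 0.318, y = 0.802
  o-xylene: x = 0.682, y = 0.198
Drum-2 feed = drum-1 liquid: z₂ = (0.3184, 0.6816).
Drum 2:
Newton–Raphson from ψ₂ = 0.35:
  ψ₂ = 0.350: g = -0.0221, g' = -0.974 → ψ₂ = 0.327
  ψ₂ = 0.327: g = 0.0004, g' = -1.008 → ψ₂ = 0.328
Converged at ψ₂ = 0.328.
  chloroform: x = 0.165, y = 0.633
  o-xylene: x = 0.835, y = 0.367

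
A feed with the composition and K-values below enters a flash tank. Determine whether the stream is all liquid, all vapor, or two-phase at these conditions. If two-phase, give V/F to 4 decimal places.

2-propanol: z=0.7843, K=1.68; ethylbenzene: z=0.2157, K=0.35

two-phase, V/F = 0.8894

ΣzᵢKᵢ = 1.3931; Σzᵢ/Kᵢ = 1.0831.
Both exceed 1, so a two-phase solution exists.
Material balance + equilibrium reduce to Σ zᵢ(Kᵢ−1)/(1+ψ(Kᵢ−1)) = 0.
Binary case is linear: z₁(K₁−1)(1+ψ(K₂−1)) + z₂(K₂−1)(1+ψ(K₁−1)) = 0
⇒ ψ = [z₁(K₁−1)+z₂(K₂−1)] / [−(K₁−1)(K₂−1)] = 0.39312/0.44200 = 0.8894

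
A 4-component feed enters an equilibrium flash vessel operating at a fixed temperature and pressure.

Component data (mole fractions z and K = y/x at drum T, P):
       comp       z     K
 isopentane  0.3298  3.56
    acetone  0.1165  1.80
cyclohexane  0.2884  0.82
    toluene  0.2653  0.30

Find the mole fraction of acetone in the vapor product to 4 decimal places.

Material balance + equilibrium reduce to Σ zᵢ(Kᵢ−1)/(1+V/F(Kᵢ−1)) = 0.
Check two-phase: ΣzᵢKᵢ = 1.6999 > 1 and Σzᵢ/Kᵢ = 1.3934 > 1, so g(0) = 0.6999 > 0 and g(1) = -0.3934 < 0.
Iterate (Newton) starting at V/F = 0.65:
  V/F = 0.6500: g = -0.02130, g' = -0.7865 → V/F = 0.6229
  V/F = 0.6229: g = -0.00017, g' = -0.7748 → V/F = 0.6227
Converged at V/F = 0.6227.
Compositions from xᵢ = zᵢ/(1+V/F(Kᵢ−1)), yᵢ = Kᵢxᵢ:
  isopentane: x = 0.1271, y = 0.4526
  acetone: x = 0.0778, y = 0.1400
  cyclohexane: x = 0.3248, y = 0.2663
  toluene: x = 0.4703, y = 0.1411

y_acetone = 0.1400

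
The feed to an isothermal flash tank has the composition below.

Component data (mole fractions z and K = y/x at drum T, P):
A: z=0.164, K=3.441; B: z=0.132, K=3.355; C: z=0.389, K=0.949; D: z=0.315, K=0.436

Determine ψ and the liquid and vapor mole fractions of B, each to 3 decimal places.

Material balance + equilibrium reduce to Σ zᵢ(Kᵢ−1)/(1+ψ(Kᵢ−1)) = 0.
Check two-phase: ΣzᵢKᵢ = 1.514 > 1 and Σzᵢ/Kᵢ = 1.219 > 1, so g(0) = 0.514 > 0 and g(1) = -0.219 < 0.
Newton iteration, ψ⁰ = 0.5:
  ψ = 0.500: g = 0.0553, g' = -0.548 → ψ = 0.601
  ψ = 0.601: g = 0.0018, g' = -0.516 → ψ = 0.604
Converged at ψ = 0.604.
Compositions from xᵢ = zᵢ/(1+ψ(Kᵢ−1)), yᵢ = Kᵢxᵢ:
  A: x = 0.066, y = 0.228
  B: x = 0.054, y = 0.183
  C: x = 0.401, y = 0.381
  D: x = 0.478, y = 0.208

ψ = 0.604, x_B = 0.054, y_B = 0.183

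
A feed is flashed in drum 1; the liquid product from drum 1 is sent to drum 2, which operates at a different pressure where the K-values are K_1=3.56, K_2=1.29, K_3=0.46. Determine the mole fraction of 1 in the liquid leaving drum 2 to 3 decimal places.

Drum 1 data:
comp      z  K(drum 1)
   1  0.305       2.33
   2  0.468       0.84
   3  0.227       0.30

Drum 1:
Rachford–Rice: g(ψ₁) = Σ zᵢ(Kᵢ−1)/(1+ψ₁(Kᵢ−1)) = 0.
Feasibility: ΣzᵢKᵢ = 1.172, Σzᵢ/Kᵢ = 1.445 — both > 1, two phases present.
Newton iteration, ψ₁⁰ = 0.5:
  ψ₁ = 0.500: g = -0.0822, g' = -0.472 → ψ₁ = 0.326
  ψ₁ = 0.326: g = -0.0018, g' = -0.463 → ψ₁ = 0.322
Converged at ψ₁ = 0.322.
Drum-1 compositions:
  1: x = 0.214, y = 0.498
  2: x = 0.493, y = 0.414
  3: x = 0.293, y = 0.088
Drum-2 feed = drum-1 liquid: z₂ = (0.2136, 0.4934, 0.2930).
Drum 2:
Rachford–Rice: g(ψ₂) = Σ zᵢ(Kᵢ−1)/(1+ψ₂(Kᵢ−1)) = 0.
g(0) = ΣzᵢKᵢ − 1 = 0.532 and g(1) = 1 − Σzᵢ/Kᵢ = -0.079, so a root lies in (0, 1).
Newton iteration, ψ₂⁰ = 0.5:
  ψ₂ = 0.500: g = 0.1480, g' = -0.461 → ψ₂ = 0.821
  ψ₂ = 0.821: g = 0.0076, g' = -0.448 → ψ₂ = 0.838
Converged at ψ₂ = 0.838.
  1: x = 0.068, y = 0.242
  2: x = 0.397, y = 0.512
  3: x = 0.535, y = 0.246

x_1 (drum 2) = 0.068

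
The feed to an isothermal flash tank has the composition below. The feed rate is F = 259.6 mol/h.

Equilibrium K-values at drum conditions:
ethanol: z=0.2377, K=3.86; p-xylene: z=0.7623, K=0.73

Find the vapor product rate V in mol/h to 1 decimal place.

V = 159.4 mol/h

Let ψ = V/F and solve Σ zᵢ(Kᵢ−1)/(1+ψ(Kᵢ−1)) = 0.
Feasibility: ΣzᵢKᵢ = 1.4740, Σzᵢ/Kᵢ = 1.1058 — both > 1, two phases present.
Newton–Raphson from ψ = 0.34:
  ψ = 0.3400: g = 0.11804, g' = -0.5671 → ψ = 0.5481
  ψ = 0.5481: g = 0.02319, g' = -0.3715 → ψ = 0.6106
  ψ = 0.6106: g = 0.00110, g' = -0.3375 → ψ = 0.6138
Converged at ψ = 0.6138.
Then V = ψ·F = 0.6138·259.6 = 159.4 mol/h and L = F − V = 100.2 mol/h.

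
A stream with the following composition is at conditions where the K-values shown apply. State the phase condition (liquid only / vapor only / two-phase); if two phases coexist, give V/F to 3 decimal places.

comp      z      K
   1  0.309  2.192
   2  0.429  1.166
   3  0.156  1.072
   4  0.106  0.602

vapor only

ΣzᵢKᵢ = 1.409; Σzᵢ/Kᵢ = 0.830.
Since Σzᵢ/Kᵢ < 1 the mixture is above its dew point — single vapor phase.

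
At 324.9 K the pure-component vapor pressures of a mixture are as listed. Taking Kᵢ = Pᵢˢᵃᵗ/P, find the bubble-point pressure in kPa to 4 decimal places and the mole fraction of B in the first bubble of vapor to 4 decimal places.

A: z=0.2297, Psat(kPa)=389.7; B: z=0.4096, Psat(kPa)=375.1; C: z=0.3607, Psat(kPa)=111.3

At the bubble point ψ → 0, so ΣzᵢKᵢ = 1 with Kᵢ = Pᵢˢᵃᵗ/P ⇒ P = ΣzᵢPᵢˢᵃᵗ.
P = 0.2297·389.7 + 0.4096·375.1 + 0.3607·111.3 = 283.3010 kPa
yᵢ = zᵢPᵢˢᵃᵗ/P ⇒ y_B = 0.4096·375.1/283.3010 = 0.5423

Pbub = 283.3010 kPa, y_B = 0.5423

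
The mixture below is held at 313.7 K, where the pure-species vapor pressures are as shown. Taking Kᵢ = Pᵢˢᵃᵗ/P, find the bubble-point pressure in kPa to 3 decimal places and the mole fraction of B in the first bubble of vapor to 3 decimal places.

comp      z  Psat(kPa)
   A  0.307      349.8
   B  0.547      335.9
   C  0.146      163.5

Pbub = 314.997 kPa, y_B = 0.583

At the bubble point ψ → 0, so ΣzᵢKᵢ = 1 with Kᵢ = Pᵢˢᵃᵗ/P ⇒ P = ΣzᵢPᵢˢᵃᵗ.
P = 0.307·349.8 + 0.547·335.9 + 0.146·163.5 = 314.997 kPa
yᵢ = zᵢPᵢˢᵃᵗ/P ⇒ y_B = 0.547·335.9/314.997 = 0.583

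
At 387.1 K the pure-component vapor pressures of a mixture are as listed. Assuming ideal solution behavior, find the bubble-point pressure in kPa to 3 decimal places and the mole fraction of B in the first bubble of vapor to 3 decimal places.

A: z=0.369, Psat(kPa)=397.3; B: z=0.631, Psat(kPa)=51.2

Pbub = 178.911 kPa, y_B = 0.181

At the bubble point ψ → 0, so ΣzᵢKᵢ = 1 with Kᵢ = Pᵢˢᵃᵗ/P ⇒ P = ΣzᵢPᵢˢᵃᵗ.
P = 0.369·397.3 + 0.631·51.2 = 178.911 kPa
yᵢ = zᵢPᵢˢᵃᵗ/P ⇒ y_B = 0.631·51.2/178.911 = 0.181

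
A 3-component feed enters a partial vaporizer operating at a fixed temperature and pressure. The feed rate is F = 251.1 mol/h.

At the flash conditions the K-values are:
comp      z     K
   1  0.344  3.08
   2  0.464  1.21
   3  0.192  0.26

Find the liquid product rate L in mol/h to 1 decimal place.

Material balance + equilibrium reduce to Σ zᵢ(Kᵢ−1)/(1+β(Kᵢ−1)) = 0.
g(0) = ΣzᵢKᵢ − 1 = 0.671 and g(1) = 1 − Σzᵢ/Kᵢ = -0.234, so a root lies in (0, 1).
Newton iteration, β⁰ = 0.65:
  β = 0.650: g = 0.1162, g' = -0.675 → β = 0.822
  β = 0.822: g = -0.0156, g' = -0.903 → β = 0.805
  β = 0.805: g = -0.0003, g' = -0.866 → β = 0.804
Converged at β = 0.804.
Then V = β·F = 0.8044·251.1 = 202.0 mol/h and L = F − V = 49.1 mol/h.

L = 49.1 mol/h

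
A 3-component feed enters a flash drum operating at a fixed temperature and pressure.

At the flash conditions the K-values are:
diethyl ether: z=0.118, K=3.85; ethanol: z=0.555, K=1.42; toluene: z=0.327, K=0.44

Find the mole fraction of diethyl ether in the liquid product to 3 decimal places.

x_diethyl ether = 0.040

Newton–Raphson from ψ = 0.5:
  ψ = 0.500: g = 0.0770, g' = -0.428 → ψ = 0.680
Converged at ψ = 0.680.
Compositions from xᵢ = zᵢ/(1+ψ(Kᵢ−1)), yᵢ = Kᵢxᵢ:
  diethyl ether: x = 0.040, y = 0.155
  ethanol: x = 0.432, y = 0.613
  toluene: x = 0.528, y = 0.232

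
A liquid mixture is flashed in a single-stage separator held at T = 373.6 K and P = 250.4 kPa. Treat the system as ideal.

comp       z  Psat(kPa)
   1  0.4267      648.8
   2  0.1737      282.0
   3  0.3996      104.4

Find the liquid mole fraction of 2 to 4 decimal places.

x_2 = 0.1612

Raoult's law: Kᵢ = Pᵢˢᵃᵗ/P = Pᵢˢᵃᵗ/250.4.
  K_1 = 648.8/250.4 = 2.591054, K_2 = 282.0/250.4 = 1.126198, K_3 = 104.4/250.4 = 0.416933
Material balance + equilibrium reduce to Σ zᵢ(Kᵢ−1)/(1+β(Kᵢ−1)) = 0.
Feasibility: ΣzᵢKᵢ = 1.4678, Σzᵢ/Kᵢ = 1.2773 — both > 1, two phases present.
Newton–Raphson from β = 0.5:
  β = 0.5000: g = 0.06986, g' = -0.6082 → β = 0.6149
  β = 0.6149: g = 0.00031, g' = -0.6085 → β = 0.6154
Converged at β = 0.6154.
Compositions from xᵢ = zᵢ/(1+β(Kᵢ−1)), yᵢ = Kᵢxᵢ:
  1: x = 0.2156, y = 0.5586
  2: x = 0.1612, y = 0.1815
  3: x = 0.6232, y = 0.2598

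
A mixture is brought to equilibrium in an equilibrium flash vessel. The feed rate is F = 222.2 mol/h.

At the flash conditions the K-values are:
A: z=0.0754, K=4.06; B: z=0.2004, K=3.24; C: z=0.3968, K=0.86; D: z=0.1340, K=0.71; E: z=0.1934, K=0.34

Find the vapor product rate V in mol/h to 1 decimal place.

V = 114.1 mol/h

Material balance + equilibrium reduce to Σ zᵢ(Kᵢ−1)/(1+ψ(Kᵢ−1)) = 0.
Check two-phase: ΣzᵢKᵢ = 1.4576 > 1 and Σzᵢ/Kᵢ = 1.2994 > 1, so g(0) = 0.4576 > 0 and g(1) = -0.2994 < 0.
Iterate (Newton) starting at ψ = 0.5:
  ψ = 0.5000: g = 0.00724, g' = -0.5461 → ψ = 0.5133
Converged at ψ = 0.5133.
Then V = ψ·F = 0.5133·222.2 = 114.1 mol/h and L = F − V = 108.1 mol/h.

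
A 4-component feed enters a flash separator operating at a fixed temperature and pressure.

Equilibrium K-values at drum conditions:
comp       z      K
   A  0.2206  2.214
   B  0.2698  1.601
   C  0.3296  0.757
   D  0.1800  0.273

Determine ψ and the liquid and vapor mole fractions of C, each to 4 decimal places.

Newton–Raphson from ψ = 0.35:
  ψ = 0.3500: g = 0.05886, g' = -0.4211 → ψ = 0.4898
  ψ = 0.4898: g = -0.00092, g' = -0.4405 → ψ = 0.4877
Converged at ψ = 0.4877.
Compositions from xᵢ = zᵢ/(1+ψ(Kᵢ−1)), yᵢ = Kᵢxᵢ:
  A: x = 0.1386, y = 0.3068
  B: x = 0.2086, y = 0.3340
  C: x = 0.3739, y = 0.2831
  D: x = 0.2789, y = 0.0761

ψ = 0.4877, x_C = 0.3739, y_C = 0.2831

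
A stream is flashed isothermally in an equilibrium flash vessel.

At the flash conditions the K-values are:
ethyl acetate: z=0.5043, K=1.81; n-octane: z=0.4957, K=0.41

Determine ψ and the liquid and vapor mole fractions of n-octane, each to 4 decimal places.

Binary case is linear: z₁(K₁−1)(1+ψ(K₂−1)) + z₂(K₂−1)(1+ψ(K₁−1)) = 0
⇒ ψ = [z₁(K₁−1)+z₂(K₂−1)] / [−(K₁−1)(K₂−1)] = 0.11602/0.47790 = 0.2428
Compositions from xᵢ = zᵢ/(1+ψ(Kᵢ−1)), yᵢ = Kᵢxᵢ:
  ethyl acetate: x = 0.4214, y = 0.7628
  n-octane: x = 0.5786, y = 0.2372

ψ = 0.2428, x_n-octane = 0.5786, y_n-octane = 0.2372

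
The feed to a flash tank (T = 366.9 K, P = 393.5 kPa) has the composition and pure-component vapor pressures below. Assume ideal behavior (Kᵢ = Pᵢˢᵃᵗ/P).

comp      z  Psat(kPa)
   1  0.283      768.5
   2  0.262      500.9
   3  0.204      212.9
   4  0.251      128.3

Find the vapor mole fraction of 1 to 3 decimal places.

Raoult's law: Kᵢ = Pᵢˢᵃᵗ/P = Pᵢˢᵃᵗ/393.5.
  K_1 = 768.5/393.5 = 1.95299, K_2 = 500.9/393.5 = 1.27294, K_3 = 212.9/393.5 = 0.54104, K_4 = 128.3/393.5 = 0.32605
Iterate (Newton) starting at ψ = 0.5:
  ψ = 0.500: g = -0.1311, g' = -0.465 → ψ = 0.218
  ψ = 0.218: g = -0.0115, g' = -0.403 → ψ = 0.189
Converged at ψ = 0.189.
Compositions from xᵢ = zᵢ/(1+ψ(Kᵢ−1)), yᵢ = Kᵢxᵢ:
  1: x = 0.240, y = 0.468
  2: x = 0.249, y = 0.317
  3: x = 0.223, y = 0.121
  4: x = 0.288, y = 0.094

y_1 = 0.468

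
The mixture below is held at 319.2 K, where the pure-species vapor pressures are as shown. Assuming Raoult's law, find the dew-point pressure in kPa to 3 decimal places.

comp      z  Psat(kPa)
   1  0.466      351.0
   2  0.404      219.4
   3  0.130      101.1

At the dew point ψ → 1, so Σzᵢ/Kᵢ = 1 with Kᵢ = Pᵢˢᵃᵗ/P ⇒ 1/P = Σzᵢ/Pᵢˢᵃᵗ.
1/P = 0.466/351.0 + 0.404/219.4 + 0.130/101.1 = 0.004455 ⇒ P = 224.473 kPa

Pdew = 224.473 kPa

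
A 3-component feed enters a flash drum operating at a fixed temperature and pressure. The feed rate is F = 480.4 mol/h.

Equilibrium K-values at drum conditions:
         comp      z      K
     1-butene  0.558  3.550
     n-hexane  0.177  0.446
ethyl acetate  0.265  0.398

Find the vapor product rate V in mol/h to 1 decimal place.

V = 376.1 mol/h

Rachford–Rice: g(V/F) = Σ zᵢ(Kᵢ−1)/(1+V/F(Kᵢ−1)) = 0.
g(0) = ΣzᵢKᵢ − 1 = 1.165 and g(1) = 1 − Σzᵢ/Kᵢ = -0.220, so a root lies in (0, 1).
Iterate (Newton) starting at V/F = 0.52:
  V/F = 0.520: g = 0.2418, g' = -0.981 → V/F = 0.766
  V/F = 0.766: g = 0.0151, g' = -0.911 → V/F = 0.783
Converged at V/F = 0.783.
Then V = V/F·F = 0.7829·480.4 = 376.1 mol/h and L = F − V = 104.3 mol/h.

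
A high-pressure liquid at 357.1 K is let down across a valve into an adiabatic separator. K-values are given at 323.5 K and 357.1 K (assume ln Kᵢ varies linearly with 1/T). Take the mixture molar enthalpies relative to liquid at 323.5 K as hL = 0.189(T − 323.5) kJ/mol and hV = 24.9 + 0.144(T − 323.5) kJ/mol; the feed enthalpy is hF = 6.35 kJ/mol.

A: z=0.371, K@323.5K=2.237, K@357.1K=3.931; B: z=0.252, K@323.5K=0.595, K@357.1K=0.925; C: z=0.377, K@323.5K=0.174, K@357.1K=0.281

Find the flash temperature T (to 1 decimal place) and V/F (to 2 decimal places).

Adiabatic flash: solve Rachford–Rice at each trial T, then check hF = ψ·hV(T) + (1−ψ)·hL(T).
  T = 323.5 K: K = (2.237, 0.595, 0.174), RR gives ψ = 0.054, H_out = 1.342 kJ/mol
  T = 357.1 K: K = (3.931, 0.925, 0.281), RR gives ψ = 0.498, H_out = 18.002 kJ/mol
  T = 340.3 K: K = (3.007, 0.750, 0.224), RR gives ψ = 0.315, H_out = 10.791 kJ/mol
  T = 331.9 K: K = (2.603, 0.670, 0.198), RR gives ψ = 0.201, H_out = 6.524 kJ/mol
  T = 327.7 K: K = (2.416, 0.632, 0.186), RR gives ψ = 0.133, H_out = 4.085 kJ/mol
  T = 329.8 K: K = (2.508, 0.651, 0.192), RR gives ψ = 0.168, H_out = 5.337 kJ/mol
Linear interpolation between T = 329.8 (H_out = 5.337) and T = 331.9 (H_out = 6.524) on hF = 6.35 gives T ≈ 331.6 K, at which ψ = 0.20.

T = 331.6 K, V/F = 0.20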